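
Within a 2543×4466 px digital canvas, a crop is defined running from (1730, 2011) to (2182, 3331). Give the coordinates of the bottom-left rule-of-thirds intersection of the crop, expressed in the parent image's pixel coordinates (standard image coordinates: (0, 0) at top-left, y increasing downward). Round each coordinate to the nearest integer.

Crop width = 2182 − 1730 = 452 px; one third is 150.67 px.
Crop height = 3331 − 2011 = 1320 px; one third is 440.00 px.
The bottom-left point is one-third across and two-thirds down within the crop:
x = 1730 + 1 × 150.67 ≈ 1881; y = 2011 + 2 × 440.00 ≈ 2891.

x = 1881 px, y = 2891 px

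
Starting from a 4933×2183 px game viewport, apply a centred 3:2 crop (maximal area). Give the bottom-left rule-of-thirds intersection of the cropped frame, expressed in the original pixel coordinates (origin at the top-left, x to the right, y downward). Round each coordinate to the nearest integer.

4933/2183 > 3/2, so the 3:2 crop keeps the full height 2183 and trims width to 2183 × 3/2 = 3274.50 px.
Left offset = (4933 − 3274.50)/2 = 829.25 px; top offset = 0.
Bottom-left is one-third across and two-thirds down within the crop:
x = 829.25 + 1 × 3274.50/3 ≈ 1921; y = 0.00 + 2 × 2183.00/3 ≈ 1455.

(1921, 1455)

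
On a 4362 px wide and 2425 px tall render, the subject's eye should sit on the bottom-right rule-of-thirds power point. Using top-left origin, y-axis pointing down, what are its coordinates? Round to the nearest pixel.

x = 2908 px, y = 1617 px

The bottom-right point sits two-thirds of the way across and two-thirds of the way down.
x = 2 × 4362/3 ≈ 2908; y = 2 × 2425/3 ≈ 1617.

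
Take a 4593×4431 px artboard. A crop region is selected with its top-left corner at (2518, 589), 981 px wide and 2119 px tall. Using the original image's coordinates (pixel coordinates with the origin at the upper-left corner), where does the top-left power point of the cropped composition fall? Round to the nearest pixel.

(2845, 1295)

One third of the crop width 981 is 327.00 px.
One third of the crop height 2119 is 706.33 px.
The top-left point is one-third across and one-third down within the crop:
x = 2518 + 1 × 327.00 ≈ 2845; y = 589 + 1 × 706.33 ≈ 1295.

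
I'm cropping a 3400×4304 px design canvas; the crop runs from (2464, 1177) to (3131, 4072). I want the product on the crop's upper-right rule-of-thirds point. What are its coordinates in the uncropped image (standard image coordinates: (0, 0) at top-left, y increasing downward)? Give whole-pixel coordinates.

x = 2909 px, y = 2142 px

Crop width = 3131 − 2464 = 667 px; one third is 222.33 px.
Crop height = 4072 − 1177 = 2895 px; one third is 965.00 px.
The upper-right point is two-thirds across and one-third down within the crop:
x = 2464 + 2 × 222.33 ≈ 2909; y = 1177 + 1 × 965.00 ≈ 2142.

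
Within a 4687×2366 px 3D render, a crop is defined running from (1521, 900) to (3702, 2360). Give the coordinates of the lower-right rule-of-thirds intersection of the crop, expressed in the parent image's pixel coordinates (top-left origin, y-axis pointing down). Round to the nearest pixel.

x = 2975 px, y = 1873 px

Crop width = 3702 − 1521 = 2181 px; one third is 727.00 px.
Crop height = 2360 − 900 = 1460 px; one third is 486.67 px.
The lower-right point is two-thirds across and two-thirds down within the crop:
x = 1521 + 2 × 727.00 ≈ 2975; y = 900 + 2 × 486.67 ≈ 1873.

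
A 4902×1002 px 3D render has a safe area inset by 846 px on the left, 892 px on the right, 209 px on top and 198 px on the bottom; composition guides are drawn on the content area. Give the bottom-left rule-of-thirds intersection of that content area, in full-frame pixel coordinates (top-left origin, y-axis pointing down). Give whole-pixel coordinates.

Content width = 4902 − 846 − 892 = 3164 px; content height = 1002 − 209 − 198 = 595 px.
Bottom-left is one-third across and two-thirds down within the content area.
x = 846 + 1 × 3164/3 = 846 + 1054.67 ≈ 1901
y = 209 + 2 × 595/3 = 209 + 396.67 ≈ 606

(1901, 606)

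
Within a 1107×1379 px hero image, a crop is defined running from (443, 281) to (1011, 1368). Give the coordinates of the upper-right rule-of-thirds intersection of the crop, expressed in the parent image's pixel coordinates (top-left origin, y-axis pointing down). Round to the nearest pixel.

Crop width = 1011 − 443 = 568 px; one third is 189.33 px.
Crop height = 1368 − 281 = 1087 px; one third is 362.33 px.
The upper-right point is two-thirds across and one-third down within the crop:
x = 443 + 2 × 189.33 ≈ 822; y = 281 + 1 × 362.33 ≈ 643.

x = 822 px, y = 643 px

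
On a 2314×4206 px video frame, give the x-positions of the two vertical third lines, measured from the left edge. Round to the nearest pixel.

x = 771 px and x = 1543 px

2314 / 3 = 771.33, so the vertical lines sit at one and two thirds of 2314.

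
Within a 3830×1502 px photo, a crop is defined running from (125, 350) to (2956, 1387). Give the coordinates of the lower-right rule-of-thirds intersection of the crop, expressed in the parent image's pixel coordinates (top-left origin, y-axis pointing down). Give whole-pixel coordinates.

(2012, 1041)

Crop width = 2956 − 125 = 2831 px; one third is 943.67 px.
Crop height = 1387 − 350 = 1037 px; one third is 345.67 px.
The lower-right point is two-thirds across and two-thirds down within the crop:
x = 125 + 2 × 943.67 ≈ 2012; y = 350 + 2 × 345.67 ≈ 1041.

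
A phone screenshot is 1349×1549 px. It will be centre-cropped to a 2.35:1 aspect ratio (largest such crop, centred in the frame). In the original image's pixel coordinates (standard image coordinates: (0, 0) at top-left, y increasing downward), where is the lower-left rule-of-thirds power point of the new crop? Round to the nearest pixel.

1349/1549 < 2.35/1, so the 2.35:1 crop keeps the full width 1349 and trims height to 1349 × 1/2.35 = 574.04 px.
Top offset = (1549 − 574.04)/2 = 487.48 px; left offset = 0.
Lower-left is one-third across and two-thirds down within the crop:
x = 0.00 + 1 × 1349.00/3 ≈ 450; y = 487.48 + 2 × 574.04/3 ≈ 870.

x = 450 px, y = 870 px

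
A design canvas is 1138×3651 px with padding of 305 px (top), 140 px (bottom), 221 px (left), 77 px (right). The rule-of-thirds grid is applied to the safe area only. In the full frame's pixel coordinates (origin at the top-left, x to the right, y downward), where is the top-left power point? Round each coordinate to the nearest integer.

Content width = 1138 − 221 − 77 = 840 px; content height = 3651 − 305 − 140 = 3206 px.
Top-left is one-third across and one-third down within the safe area.
x = 221 + 1 × 840/3 = 221 + 280.00 ≈ 501
y = 305 + 1 × 3206/3 = 305 + 1068.67 ≈ 1374

(501, 1374)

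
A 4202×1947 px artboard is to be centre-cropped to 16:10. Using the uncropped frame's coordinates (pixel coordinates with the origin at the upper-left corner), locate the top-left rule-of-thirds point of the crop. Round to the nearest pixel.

(1582, 649)

4202/1947 > 16/10, so the 16:10 crop keeps the full height 1947 and trims width to 1947 × 16/10 = 3115.20 px.
Left offset = (4202 − 3115.20)/2 = 543.40 px; top offset = 0.
Top-left is one-third across and one-third down within the crop:
x = 543.40 + 1 × 3115.20/3 ≈ 1582; y = 0.00 + 1 × 1947.00/3 ≈ 649.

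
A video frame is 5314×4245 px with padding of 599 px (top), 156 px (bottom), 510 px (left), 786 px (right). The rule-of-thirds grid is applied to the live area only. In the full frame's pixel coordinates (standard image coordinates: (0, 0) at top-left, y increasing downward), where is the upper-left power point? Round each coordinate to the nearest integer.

Content width = 5314 − 510 − 786 = 4018 px; content height = 4245 − 599 − 156 = 3490 px.
Upper-left is one-third across and one-third down within the live area.
x = 510 + 1 × 4018/3 = 510 + 1339.33 ≈ 1849
y = 599 + 1 × 3490/3 = 599 + 1163.33 ≈ 1762

(1849, 1762)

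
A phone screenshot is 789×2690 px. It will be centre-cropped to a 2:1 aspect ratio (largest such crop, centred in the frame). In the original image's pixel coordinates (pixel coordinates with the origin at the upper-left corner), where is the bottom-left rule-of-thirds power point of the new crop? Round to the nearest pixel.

(263, 1411)

789/2690 < 2/1, so the 2:1 crop keeps the full width 789 and trims height to 789 × 1/2 = 394.50 px.
Top offset = (2690 − 394.50)/2 = 1147.75 px; left offset = 0.
Bottom-left is one-third across and two-thirds down within the crop:
x = 0.00 + 1 × 789.00/3 ≈ 263; y = 1147.75 + 2 × 394.50/3 ≈ 1411.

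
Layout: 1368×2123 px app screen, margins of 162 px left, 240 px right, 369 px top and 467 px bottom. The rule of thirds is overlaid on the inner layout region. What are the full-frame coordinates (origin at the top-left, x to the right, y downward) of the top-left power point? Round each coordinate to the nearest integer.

Content width = 1368 − 162 − 240 = 966 px; content height = 2123 − 369 − 467 = 1287 px.
Top-left is one-third across and one-third down within the inner layout region.
x = 162 + 1 × 966/3 = 162 + 322.00 ≈ 484
y = 369 + 1 × 1287/3 = 369 + 429.00 ≈ 798

x = 484 px, y = 798 px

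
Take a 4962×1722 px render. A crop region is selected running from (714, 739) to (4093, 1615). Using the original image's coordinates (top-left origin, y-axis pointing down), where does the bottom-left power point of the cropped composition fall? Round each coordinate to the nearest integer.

Crop width = 4093 − 714 = 3379 px; one third is 1126.33 px.
Crop height = 1615 − 739 = 876 px; one third is 292.00 px.
The bottom-left point is one-third across and two-thirds down within the crop:
x = 714 + 1 × 1126.33 ≈ 1840; y = 739 + 2 × 292.00 ≈ 1323.

x = 1840 px, y = 1323 px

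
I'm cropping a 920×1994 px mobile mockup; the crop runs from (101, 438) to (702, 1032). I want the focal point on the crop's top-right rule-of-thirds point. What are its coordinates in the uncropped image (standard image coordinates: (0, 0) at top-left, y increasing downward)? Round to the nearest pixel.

Crop width = 702 − 101 = 601 px; one third is 200.33 px.
Crop height = 1032 − 438 = 594 px; one third is 198.00 px.
The top-right point is two-thirds across and one-third down within the crop:
x = 101 + 2 × 200.33 ≈ 502; y = 438 + 1 × 198.00 ≈ 636.

(502, 636)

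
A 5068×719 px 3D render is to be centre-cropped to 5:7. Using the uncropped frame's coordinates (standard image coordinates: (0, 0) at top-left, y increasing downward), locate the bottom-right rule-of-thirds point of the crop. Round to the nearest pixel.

5068/719 > 5/7, so the 5:7 crop keeps the full height 719 and trims width to 719 × 5/7 = 513.57 px.
Left offset = (5068 − 513.57)/2 = 2277.21 px; top offset = 0.
Bottom-right is two-thirds across and two-thirds down within the crop:
x = 2277.21 + 2 × 513.57/3 ≈ 2620; y = 0.00 + 2 × 719.00/3 ≈ 479.

(2620, 479)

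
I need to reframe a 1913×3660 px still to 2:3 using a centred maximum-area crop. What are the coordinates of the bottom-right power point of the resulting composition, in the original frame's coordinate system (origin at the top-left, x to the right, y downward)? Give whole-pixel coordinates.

1913/3660 < 2/3, so the 2:3 crop keeps the full width 1913 and trims height to 1913 × 3/2 = 2869.50 px.
Top offset = (3660 − 2869.50)/2 = 395.25 px; left offset = 0.
Bottom-right is two-thirds across and two-thirds down within the crop:
x = 0.00 + 2 × 1913.00/3 ≈ 1275; y = 395.25 + 2 × 2869.50/3 ≈ 2308.

x = 1275 px, y = 2308 px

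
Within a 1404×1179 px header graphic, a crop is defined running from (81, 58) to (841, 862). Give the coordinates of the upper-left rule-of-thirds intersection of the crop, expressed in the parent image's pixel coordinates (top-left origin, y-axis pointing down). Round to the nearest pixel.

x = 334 px, y = 326 px

Crop width = 841 − 81 = 760 px; one third is 253.33 px.
Crop height = 862 − 58 = 804 px; one third is 268.00 px.
The upper-left point is one-third across and one-third down within the crop:
x = 81 + 1 × 253.33 ≈ 334; y = 58 + 1 × 268.00 ≈ 326.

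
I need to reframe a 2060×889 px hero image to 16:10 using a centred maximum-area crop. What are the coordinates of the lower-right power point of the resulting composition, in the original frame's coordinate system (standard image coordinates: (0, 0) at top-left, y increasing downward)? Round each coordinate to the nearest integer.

2060/889 > 16/10, so the 16:10 crop keeps the full height 889 and trims width to 889 × 16/10 = 1422.40 px.
Left offset = (2060 − 1422.40)/2 = 318.80 px; top offset = 0.
Lower-right is two-thirds across and two-thirds down within the crop:
x = 318.80 + 2 × 1422.40/3 ≈ 1267; y = 0.00 + 2 × 889.00/3 ≈ 593.

(1267, 593)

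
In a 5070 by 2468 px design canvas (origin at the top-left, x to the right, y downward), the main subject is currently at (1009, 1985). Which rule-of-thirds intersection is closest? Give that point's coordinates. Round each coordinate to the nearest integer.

(1690, 1645)

Third lines: x ∈ {1690, 3380}, y ∈ {823, 1645}.
1009 is closer to x = 1690; 1985 is closer to y = 1645.
So the nearest intersection is the lower-left power point.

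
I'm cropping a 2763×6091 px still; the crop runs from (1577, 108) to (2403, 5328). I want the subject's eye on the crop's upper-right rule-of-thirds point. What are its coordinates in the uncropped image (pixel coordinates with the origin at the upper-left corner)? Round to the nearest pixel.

Crop width = 2403 − 1577 = 826 px; one third is 275.33 px.
Crop height = 5328 − 108 = 5220 px; one third is 1740.00 px.
The upper-right point is two-thirds across and one-third down within the crop:
x = 1577 + 2 × 275.33 ≈ 2128; y = 108 + 1 × 1740.00 ≈ 1848.

x = 2128 px, y = 1848 px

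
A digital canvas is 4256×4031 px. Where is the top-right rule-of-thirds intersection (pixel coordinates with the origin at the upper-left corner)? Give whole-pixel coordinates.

x = 2837 px, y = 1344 px

The top-right point sits two-thirds of the way across and one-third of the way down.
x = 2 × 4256/3 ≈ 2837; y = 1 × 4031/3 ≈ 1344.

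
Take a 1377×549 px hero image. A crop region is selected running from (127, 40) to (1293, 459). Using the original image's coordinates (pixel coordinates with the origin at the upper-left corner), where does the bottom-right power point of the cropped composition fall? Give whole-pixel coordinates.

Crop width = 1293 − 127 = 1166 px; one third is 388.67 px.
Crop height = 459 − 40 = 419 px; one third is 139.67 px.
The bottom-right point is two-thirds across and two-thirds down within the crop:
x = 127 + 2 × 388.67 ≈ 904; y = 40 + 2 × 139.67 ≈ 319.

(904, 319)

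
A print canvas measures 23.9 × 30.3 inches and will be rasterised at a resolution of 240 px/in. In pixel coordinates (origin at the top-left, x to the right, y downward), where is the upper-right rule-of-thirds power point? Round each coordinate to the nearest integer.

In pixels the canvas is 23.9 × 240 = 5736 wide and 30.3 × 240 = 7272 tall.
The upper-right point is two-thirds across and one-third down:
x = 2 × 5736/3 ≈ 3824; y = 1 × 7272/3 ≈ 2424.

x = 3824 px, y = 2424 px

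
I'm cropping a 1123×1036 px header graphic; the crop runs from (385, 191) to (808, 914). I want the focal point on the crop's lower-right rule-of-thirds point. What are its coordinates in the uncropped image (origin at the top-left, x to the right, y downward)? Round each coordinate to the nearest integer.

(667, 673)

Crop width = 808 − 385 = 423 px; one third is 141.00 px.
Crop height = 914 − 191 = 723 px; one third is 241.00 px.
The lower-right point is two-thirds across and two-thirds down within the crop:
x = 385 + 2 × 141.00 ≈ 667; y = 191 + 2 × 241.00 ≈ 673.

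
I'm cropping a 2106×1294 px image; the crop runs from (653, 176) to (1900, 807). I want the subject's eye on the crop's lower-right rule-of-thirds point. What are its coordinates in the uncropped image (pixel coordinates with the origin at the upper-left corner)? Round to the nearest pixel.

Crop width = 1900 − 653 = 1247 px; one third is 415.67 px.
Crop height = 807 − 176 = 631 px; one third is 210.33 px.
The lower-right point is two-thirds across and two-thirds down within the crop:
x = 653 + 2 × 415.67 ≈ 1484; y = 176 + 2 × 210.33 ≈ 597.

(1484, 597)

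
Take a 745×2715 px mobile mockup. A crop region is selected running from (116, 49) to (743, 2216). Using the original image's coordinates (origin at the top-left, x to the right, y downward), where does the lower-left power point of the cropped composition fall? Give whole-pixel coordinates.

Crop width = 743 − 116 = 627 px; one third is 209.00 px.
Crop height = 2216 − 49 = 2167 px; one third is 722.33 px.
The lower-left point is one-third across and two-thirds down within the crop:
x = 116 + 1 × 209.00 ≈ 325; y = 49 + 2 × 722.33 ≈ 1494.

(325, 1494)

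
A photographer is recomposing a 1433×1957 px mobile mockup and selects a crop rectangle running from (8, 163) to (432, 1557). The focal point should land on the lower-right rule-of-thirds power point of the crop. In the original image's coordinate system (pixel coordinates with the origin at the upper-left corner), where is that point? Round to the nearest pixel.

Crop width = 432 − 8 = 424 px; one third is 141.33 px.
Crop height = 1557 − 163 = 1394 px; one third is 464.67 px.
The lower-right point is two-thirds across and two-thirds down within the crop:
x = 8 + 2 × 141.33 ≈ 291; y = 163 + 2 × 464.67 ≈ 1092.

(291, 1092)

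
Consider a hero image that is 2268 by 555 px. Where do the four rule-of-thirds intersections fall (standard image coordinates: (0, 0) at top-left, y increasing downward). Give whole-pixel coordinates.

(756, 185), (1512, 185), (756, 370), (1512, 370)

One third of 2268 is 756; one third of 555 is 185.
Vertical third lines at x = 756 and x = 1512; horizontal third lines at y = 185 and y = 370.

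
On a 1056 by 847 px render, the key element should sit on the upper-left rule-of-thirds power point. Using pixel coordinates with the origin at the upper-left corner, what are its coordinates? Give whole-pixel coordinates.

(352, 282)

The upper-left point sits one-third of the way across and one-third of the way down.
x = 1 × 1056/3 ≈ 352; y = 1 × 847/3 ≈ 282.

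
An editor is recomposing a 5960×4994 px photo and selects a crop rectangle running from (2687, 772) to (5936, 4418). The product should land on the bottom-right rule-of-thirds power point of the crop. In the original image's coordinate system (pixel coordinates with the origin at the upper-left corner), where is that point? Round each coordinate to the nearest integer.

x = 4853 px, y = 3203 px

Crop width = 5936 − 2687 = 3249 px; one third is 1083.00 px.
Crop height = 4418 − 772 = 3646 px; one third is 1215.33 px.
The bottom-right point is two-thirds across and two-thirds down within the crop:
x = 2687 + 2 × 1083.00 ≈ 4853; y = 772 + 2 × 1215.33 ≈ 3203.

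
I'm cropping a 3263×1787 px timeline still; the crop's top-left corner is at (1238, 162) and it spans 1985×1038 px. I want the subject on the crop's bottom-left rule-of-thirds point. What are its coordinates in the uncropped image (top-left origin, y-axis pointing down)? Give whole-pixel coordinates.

x = 1900 px, y = 854 px

One third of the crop width 1985 is 661.67 px.
One third of the crop height 1038 is 346.00 px.
The bottom-left point is one-third across and two-thirds down within the crop:
x = 1238 + 1 × 661.67 ≈ 1900; y = 162 + 2 × 346.00 ≈ 854.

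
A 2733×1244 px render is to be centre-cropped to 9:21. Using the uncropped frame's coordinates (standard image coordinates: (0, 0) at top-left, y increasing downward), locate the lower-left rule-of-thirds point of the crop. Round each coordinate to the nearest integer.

(1278, 829)

2733/1244 > 9/21, so the 9:21 crop keeps the full height 1244 and trims width to 1244 × 9/21 = 533.14 px.
Left offset = (2733 − 533.14)/2 = 1099.93 px; top offset = 0.
Lower-left is one-third across and two-thirds down within the crop:
x = 1099.93 + 1 × 533.14/3 ≈ 1278; y = 0.00 + 2 × 1244.00/3 ≈ 829.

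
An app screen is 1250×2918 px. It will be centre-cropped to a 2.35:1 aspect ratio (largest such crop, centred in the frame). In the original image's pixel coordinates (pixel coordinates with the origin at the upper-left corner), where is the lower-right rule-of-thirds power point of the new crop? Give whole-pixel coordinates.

1250/2918 < 2.35/1, so the 2.35:1 crop keeps the full width 1250 and trims height to 1250 × 1/2.35 = 531.91 px.
Top offset = (2918 − 531.91)/2 = 1193.04 px; left offset = 0.
Lower-right is two-thirds across and two-thirds down within the crop:
x = 0.00 + 2 × 1250.00/3 ≈ 833; y = 1193.04 + 2 × 531.91/3 ≈ 1548.

x = 833 px, y = 1548 px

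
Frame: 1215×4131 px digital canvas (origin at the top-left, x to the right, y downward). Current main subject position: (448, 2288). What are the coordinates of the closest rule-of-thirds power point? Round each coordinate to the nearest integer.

Third lines: x ∈ {405, 810}, y ∈ {1377, 2754}.
448 is closer to x = 405; 2288 is closer to y = 2754.
So the nearest intersection is the lower-left power point.

(405, 2754)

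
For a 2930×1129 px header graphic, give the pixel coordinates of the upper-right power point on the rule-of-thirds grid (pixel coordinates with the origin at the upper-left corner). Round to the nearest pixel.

x = 1953 px, y = 376 px

The upper-right point sits two-thirds of the way across and one-third of the way down.
x = 2 × 2930/3 ≈ 1953; y = 1 × 1129/3 ≈ 376.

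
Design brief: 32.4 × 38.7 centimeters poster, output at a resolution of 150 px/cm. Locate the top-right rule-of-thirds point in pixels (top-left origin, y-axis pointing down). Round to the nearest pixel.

(3240, 1935)

In pixels the canvas is 32.4 × 150 = 4860 wide and 38.7 × 150 = 5805 tall.
The top-right point is two-thirds across and one-third down:
x = 2 × 4860/3 ≈ 3240; y = 1 × 5805/3 ≈ 1935.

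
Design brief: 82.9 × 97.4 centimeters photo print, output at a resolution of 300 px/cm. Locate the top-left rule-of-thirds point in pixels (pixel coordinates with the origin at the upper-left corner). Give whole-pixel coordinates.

In pixels the canvas is 82.9 × 300 = 24870 wide and 97.4 × 300 = 29220 tall.
The top-left point is one-third across and one-third down:
x = 1 × 24870/3 ≈ 8290; y = 1 × 29220/3 ≈ 9740.

(8290, 9740)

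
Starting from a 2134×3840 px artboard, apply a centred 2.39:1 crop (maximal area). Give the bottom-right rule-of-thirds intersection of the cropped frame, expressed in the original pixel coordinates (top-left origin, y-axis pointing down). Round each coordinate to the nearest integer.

x = 1423 px, y = 2069 px

2134/3840 < 2.39/1, so the 2.39:1 crop keeps the full width 2134 and trims height to 2134 × 1/2.39 = 892.89 px.
Top offset = (3840 − 892.89)/2 = 1473.56 px; left offset = 0.
Bottom-right is two-thirds across and two-thirds down within the crop:
x = 0.00 + 2 × 2134.00/3 ≈ 1423; y = 1473.56 + 2 × 892.89/3 ≈ 2069.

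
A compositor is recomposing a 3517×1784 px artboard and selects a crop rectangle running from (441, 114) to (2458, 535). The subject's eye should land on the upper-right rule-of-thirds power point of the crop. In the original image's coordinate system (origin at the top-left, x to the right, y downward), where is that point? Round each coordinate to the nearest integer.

x = 1786 px, y = 254 px

Crop width = 2458 − 441 = 2017 px; one third is 672.33 px.
Crop height = 535 − 114 = 421 px; one third is 140.33 px.
The upper-right point is two-thirds across and one-third down within the crop:
x = 441 + 2 × 672.33 ≈ 1786; y = 114 + 1 × 140.33 ≈ 254.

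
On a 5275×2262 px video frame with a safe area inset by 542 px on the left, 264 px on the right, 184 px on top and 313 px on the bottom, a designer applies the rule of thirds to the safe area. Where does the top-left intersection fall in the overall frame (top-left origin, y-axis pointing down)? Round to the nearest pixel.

x = 2032 px, y = 772 px

Content width = 5275 − 542 − 264 = 4469 px; content height = 2262 − 184 − 313 = 1765 px.
Top-left is one-third across and one-third down within the safe area.
x = 542 + 1 × 4469/3 = 542 + 1489.67 ≈ 2032
y = 184 + 1 × 1765/3 = 184 + 588.33 ≈ 772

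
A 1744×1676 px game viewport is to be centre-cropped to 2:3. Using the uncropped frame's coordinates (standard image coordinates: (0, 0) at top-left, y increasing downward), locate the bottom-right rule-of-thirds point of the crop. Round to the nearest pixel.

1744/1676 > 2/3, so the 2:3 crop keeps the full height 1676 and trims width to 1676 × 2/3 = 1117.33 px.
Left offset = (1744 − 1117.33)/2 = 313.33 px; top offset = 0.
Bottom-right is two-thirds across and two-thirds down within the crop:
x = 313.33 + 2 × 1117.33/3 ≈ 1058; y = 0.00 + 2 × 1676.00/3 ≈ 1117.

(1058, 1117)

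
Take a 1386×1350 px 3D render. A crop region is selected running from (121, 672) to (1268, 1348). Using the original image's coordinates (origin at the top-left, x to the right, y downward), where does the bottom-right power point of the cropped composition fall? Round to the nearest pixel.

Crop width = 1268 − 121 = 1147 px; one third is 382.33 px.
Crop height = 1348 − 672 = 676 px; one third is 225.33 px.
The bottom-right point is two-thirds across and two-thirds down within the crop:
x = 121 + 2 × 382.33 ≈ 886; y = 672 + 2 × 225.33 ≈ 1123.

(886, 1123)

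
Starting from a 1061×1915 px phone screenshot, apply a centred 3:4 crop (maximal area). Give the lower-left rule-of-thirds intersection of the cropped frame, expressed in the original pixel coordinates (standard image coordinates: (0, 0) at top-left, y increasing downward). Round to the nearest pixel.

1061/1915 < 3/4, so the 3:4 crop keeps the full width 1061 and trims height to 1061 × 4/3 = 1414.67 px.
Top offset = (1915 − 1414.67)/2 = 250.17 px; left offset = 0.
Lower-left is one-third across and two-thirds down within the crop:
x = 0.00 + 1 × 1061.00/3 ≈ 354; y = 250.17 + 2 × 1414.67/3 ≈ 1193.

(354, 1193)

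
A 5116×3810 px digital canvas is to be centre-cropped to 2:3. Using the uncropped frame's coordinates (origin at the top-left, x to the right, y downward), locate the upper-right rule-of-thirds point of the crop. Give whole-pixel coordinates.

(2981, 1270)

5116/3810 > 2/3, so the 2:3 crop keeps the full height 3810 and trims width to 3810 × 2/3 = 2540.00 px.
Left offset = (5116 − 2540.00)/2 = 1288.00 px; top offset = 0.
Upper-right is two-thirds across and one-third down within the crop:
x = 1288.00 + 2 × 2540.00/3 ≈ 2981; y = 0.00 + 1 × 3810.00/3 ≈ 1270.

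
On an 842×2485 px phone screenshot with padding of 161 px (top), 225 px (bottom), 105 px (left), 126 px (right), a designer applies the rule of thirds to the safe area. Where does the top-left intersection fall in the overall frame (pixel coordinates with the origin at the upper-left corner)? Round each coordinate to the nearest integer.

Content width = 842 − 105 − 126 = 611 px; content height = 2485 − 161 − 225 = 2099 px.
Top-left is one-third across and one-third down within the safe area.
x = 105 + 1 × 611/3 = 105 + 203.67 ≈ 309
y = 161 + 1 × 2099/3 = 161 + 699.67 ≈ 861

x = 309 px, y = 861 px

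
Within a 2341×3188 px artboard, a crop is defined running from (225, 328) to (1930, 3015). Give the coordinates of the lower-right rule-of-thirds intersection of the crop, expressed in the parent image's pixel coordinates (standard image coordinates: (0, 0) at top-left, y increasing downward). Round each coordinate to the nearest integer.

Crop width = 1930 − 225 = 1705 px; one third is 568.33 px.
Crop height = 3015 − 328 = 2687 px; one third is 895.67 px.
The lower-right point is two-thirds across and two-thirds down within the crop:
x = 225 + 2 × 568.33 ≈ 1362; y = 328 + 2 × 895.67 ≈ 2119.

(1362, 2119)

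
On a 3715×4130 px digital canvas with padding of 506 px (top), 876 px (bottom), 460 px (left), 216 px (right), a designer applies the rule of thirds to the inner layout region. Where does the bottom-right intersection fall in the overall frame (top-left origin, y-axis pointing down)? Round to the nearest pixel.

(2486, 2338)

Content width = 3715 − 460 − 216 = 3039 px; content height = 4130 − 506 − 876 = 2748 px.
Bottom-right is two-thirds across and two-thirds down within the inner layout region.
x = 460 + 2 × 3039/3 = 460 + 2026.00 ≈ 2486
y = 506 + 2 × 2748/3 = 506 + 1832.00 ≈ 2338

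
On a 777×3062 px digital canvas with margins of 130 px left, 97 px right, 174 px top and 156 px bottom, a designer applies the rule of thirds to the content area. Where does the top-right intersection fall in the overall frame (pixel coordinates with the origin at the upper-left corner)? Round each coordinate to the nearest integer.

Content width = 777 − 130 − 97 = 550 px; content height = 3062 − 174 − 156 = 2732 px.
Top-right is two-thirds across and one-third down within the content area.
x = 130 + 2 × 550/3 = 130 + 366.67 ≈ 497
y = 174 + 1 × 2732/3 = 174 + 910.67 ≈ 1085

(497, 1085)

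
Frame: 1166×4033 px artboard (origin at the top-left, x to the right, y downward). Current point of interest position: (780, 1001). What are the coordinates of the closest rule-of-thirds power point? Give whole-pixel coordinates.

(777, 1344)

Third lines: x ∈ {389, 777}, y ∈ {1344, 2689}.
780 is closer to x = 777; 1001 is closer to y = 1344.
So the nearest intersection is the upper-right power point.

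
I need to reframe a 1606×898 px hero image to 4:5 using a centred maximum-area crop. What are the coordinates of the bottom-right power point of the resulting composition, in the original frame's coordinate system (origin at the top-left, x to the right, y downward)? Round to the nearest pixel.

1606/898 > 4/5, so the 4:5 crop keeps the full height 898 and trims width to 898 × 4/5 = 718.40 px.
Left offset = (1606 − 718.40)/2 = 443.80 px; top offset = 0.
Bottom-right is two-thirds across and two-thirds down within the crop:
x = 443.80 + 2 × 718.40/3 ≈ 923; y = 0.00 + 2 × 898.00/3 ≈ 599.

(923, 599)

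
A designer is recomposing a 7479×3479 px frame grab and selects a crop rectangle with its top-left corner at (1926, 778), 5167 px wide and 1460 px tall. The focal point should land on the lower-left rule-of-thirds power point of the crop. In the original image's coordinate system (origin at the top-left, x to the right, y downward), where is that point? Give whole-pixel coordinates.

(3648, 1751)

One third of the crop width 5167 is 1722.33 px.
One third of the crop height 1460 is 486.67 px.
The lower-left point is one-third across and two-thirds down within the crop:
x = 1926 + 1 × 1722.33 ≈ 3648; y = 778 + 2 × 486.67 ≈ 1751.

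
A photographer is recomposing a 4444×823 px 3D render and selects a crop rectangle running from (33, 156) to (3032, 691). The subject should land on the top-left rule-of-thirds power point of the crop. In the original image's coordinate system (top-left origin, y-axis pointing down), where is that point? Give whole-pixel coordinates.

Crop width = 3032 − 33 = 2999 px; one third is 999.67 px.
Crop height = 691 − 156 = 535 px; one third is 178.33 px.
The top-left point is one-third across and one-third down within the crop:
x = 33 + 1 × 999.67 ≈ 1033; y = 156 + 1 × 178.33 ≈ 334.

x = 1033 px, y = 334 px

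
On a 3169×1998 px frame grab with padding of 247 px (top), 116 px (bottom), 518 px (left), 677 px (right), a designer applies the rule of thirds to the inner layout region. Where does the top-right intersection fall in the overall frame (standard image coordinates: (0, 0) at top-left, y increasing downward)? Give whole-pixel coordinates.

x = 1834 px, y = 792 px

Content width = 3169 − 518 − 677 = 1974 px; content height = 1998 − 247 − 116 = 1635 px.
Top-right is two-thirds across and one-third down within the inner layout region.
x = 518 + 2 × 1974/3 = 518 + 1316.00 ≈ 1834
y = 247 + 1 × 1635/3 = 247 + 545.00 ≈ 792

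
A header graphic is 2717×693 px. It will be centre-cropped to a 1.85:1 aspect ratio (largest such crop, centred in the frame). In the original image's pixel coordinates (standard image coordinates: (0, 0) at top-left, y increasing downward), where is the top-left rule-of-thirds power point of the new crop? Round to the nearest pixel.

(1145, 231)

2717/693 > 1.85/1, so the 1.85:1 crop keeps the full height 693 and trims width to 693 × 1.85/1 = 1282.05 px.
Left offset = (2717 − 1282.05)/2 = 717.48 px; top offset = 0.
Top-left is one-third across and one-third down within the crop:
x = 717.48 + 1 × 1282.05/3 ≈ 1145; y = 0.00 + 1 × 693.00/3 ≈ 231.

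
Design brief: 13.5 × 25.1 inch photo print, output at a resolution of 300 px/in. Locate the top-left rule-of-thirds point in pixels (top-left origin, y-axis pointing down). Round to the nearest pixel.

(1350, 2510)

In pixels the canvas is 13.5 × 300 = 4050 wide and 25.1 × 300 = 7530 tall.
The top-left point is one-third across and one-third down:
x = 1 × 4050/3 ≈ 1350; y = 1 × 7530/3 ≈ 2510.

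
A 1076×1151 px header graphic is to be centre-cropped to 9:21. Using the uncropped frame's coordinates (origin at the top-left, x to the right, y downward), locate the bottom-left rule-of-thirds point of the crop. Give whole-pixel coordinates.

1076/1151 > 9/21, so the 9:21 crop keeps the full height 1151 and trims width to 1151 × 9/21 = 493.29 px.
Left offset = (1076 − 493.29)/2 = 291.36 px; top offset = 0.
Bottom-left is one-third across and two-thirds down within the crop:
x = 291.36 + 1 × 493.29/3 ≈ 456; y = 0.00 + 2 × 1151.00/3 ≈ 767.

x = 456 px, y = 767 px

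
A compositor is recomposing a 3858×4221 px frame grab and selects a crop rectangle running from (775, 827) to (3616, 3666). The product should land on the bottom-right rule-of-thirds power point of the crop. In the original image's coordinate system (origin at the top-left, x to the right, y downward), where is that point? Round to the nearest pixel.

x = 2669 px, y = 2720 px

Crop width = 3616 − 775 = 2841 px; one third is 947.00 px.
Crop height = 3666 − 827 = 2839 px; one third is 946.33 px.
The bottom-right point is two-thirds across and two-thirds down within the crop:
x = 775 + 2 × 947.00 ≈ 2669; y = 827 + 2 × 946.33 ≈ 2720.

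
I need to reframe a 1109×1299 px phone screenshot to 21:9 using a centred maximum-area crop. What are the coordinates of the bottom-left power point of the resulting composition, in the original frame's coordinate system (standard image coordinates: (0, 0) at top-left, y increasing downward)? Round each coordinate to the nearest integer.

(370, 729)

1109/1299 < 21/9, so the 21:9 crop keeps the full width 1109 and trims height to 1109 × 9/21 = 475.29 px.
Top offset = (1299 − 475.29)/2 = 411.86 px; left offset = 0.
Bottom-left is one-third across and two-thirds down within the crop:
x = 0.00 + 1 × 1109.00/3 ≈ 370; y = 411.86 + 2 × 475.29/3 ≈ 729.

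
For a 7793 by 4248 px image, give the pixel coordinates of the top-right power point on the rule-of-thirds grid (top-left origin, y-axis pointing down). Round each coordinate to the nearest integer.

The top-right point sits two-thirds of the way across and one-third of the way down.
x = 2 × 7793/3 ≈ 5195; y = 1 × 4248/3 ≈ 1416.

(5195, 1416)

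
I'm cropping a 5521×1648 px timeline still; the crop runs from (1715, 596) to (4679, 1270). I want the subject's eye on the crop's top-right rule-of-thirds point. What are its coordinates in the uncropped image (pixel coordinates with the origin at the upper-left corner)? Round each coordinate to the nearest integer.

x = 3691 px, y = 821 px

Crop width = 4679 − 1715 = 2964 px; one third is 988.00 px.
Crop height = 1270 − 596 = 674 px; one third is 224.67 px.
The top-right point is two-thirds across and one-third down within the crop:
x = 1715 + 2 × 988.00 ≈ 3691; y = 596 + 1 × 224.67 ≈ 821.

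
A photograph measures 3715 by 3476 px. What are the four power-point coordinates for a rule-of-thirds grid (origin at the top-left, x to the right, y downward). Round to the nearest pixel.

(1238, 1159), (2477, 1159), (1238, 2317), (2477, 2317)

One third of 3715 is 1238.33; one third of 3476 is 1158.67.
Vertical third lines at x = 1238 and x = 2477; horizontal third lines at y = 1159 and y = 2317.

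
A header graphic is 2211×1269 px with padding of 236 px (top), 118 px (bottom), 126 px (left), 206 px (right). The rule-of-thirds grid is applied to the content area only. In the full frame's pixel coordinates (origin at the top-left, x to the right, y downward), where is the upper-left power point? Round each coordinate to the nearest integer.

x = 752 px, y = 541 px

Content width = 2211 − 126 − 206 = 1879 px; content height = 1269 − 236 − 118 = 915 px.
Upper-left is one-third across and one-third down within the content area.
x = 126 + 1 × 1879/3 = 126 + 626.33 ≈ 752
y = 236 + 1 × 915/3 = 236 + 305.00 ≈ 541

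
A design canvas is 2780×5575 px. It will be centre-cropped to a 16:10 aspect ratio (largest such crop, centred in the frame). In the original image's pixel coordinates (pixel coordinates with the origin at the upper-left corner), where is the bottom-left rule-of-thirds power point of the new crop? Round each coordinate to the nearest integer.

(927, 3077)

2780/5575 < 16/10, so the 16:10 crop keeps the full width 2780 and trims height to 2780 × 10/16 = 1737.50 px.
Top offset = (5575 − 1737.50)/2 = 1918.75 px; left offset = 0.
Bottom-left is one-third across and two-thirds down within the crop:
x = 0.00 + 1 × 2780.00/3 ≈ 927; y = 1918.75 + 2 × 1737.50/3 ≈ 3077.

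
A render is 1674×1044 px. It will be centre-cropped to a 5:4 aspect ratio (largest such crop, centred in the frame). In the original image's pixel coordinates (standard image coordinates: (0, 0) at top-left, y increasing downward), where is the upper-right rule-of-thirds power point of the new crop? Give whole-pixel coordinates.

x = 1055 px, y = 348 px

1674/1044 > 5/4, so the 5:4 crop keeps the full height 1044 and trims width to 1044 × 5/4 = 1305.00 px.
Left offset = (1674 − 1305.00)/2 = 184.50 px; top offset = 0.
Upper-right is two-thirds across and one-third down within the crop:
x = 184.50 + 2 × 1305.00/3 ≈ 1055; y = 0.00 + 1 × 1044.00/3 ≈ 348.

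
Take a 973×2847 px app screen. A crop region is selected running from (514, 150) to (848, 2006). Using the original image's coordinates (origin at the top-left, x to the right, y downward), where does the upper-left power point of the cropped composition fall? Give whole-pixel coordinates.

Crop width = 848 − 514 = 334 px; one third is 111.33 px.
Crop height = 2006 − 150 = 1856 px; one third is 618.67 px.
The upper-left point is one-third across and one-third down within the crop:
x = 514 + 1 × 111.33 ≈ 625; y = 150 + 1 × 618.67 ≈ 769.

x = 625 px, y = 769 px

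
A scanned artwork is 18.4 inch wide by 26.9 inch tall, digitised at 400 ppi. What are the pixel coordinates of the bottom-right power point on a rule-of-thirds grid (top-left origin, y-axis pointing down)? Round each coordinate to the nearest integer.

x = 4907 px, y = 7173 px

In pixels the canvas is 18.4 × 400 = 7360 wide and 26.9 × 400 = 10760 tall.
The bottom-right point is two-thirds across and two-thirds down:
x = 2 × 7360/3 ≈ 4907; y = 2 × 10760/3 ≈ 7173.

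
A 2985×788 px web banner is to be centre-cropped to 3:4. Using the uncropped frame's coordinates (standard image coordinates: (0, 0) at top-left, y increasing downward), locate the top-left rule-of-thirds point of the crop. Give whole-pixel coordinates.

(1394, 263)

2985/788 > 3/4, so the 3:4 crop keeps the full height 788 and trims width to 788 × 3/4 = 591.00 px.
Left offset = (2985 − 591.00)/2 = 1197.00 px; top offset = 0.
Top-left is one-third across and one-third down within the crop:
x = 1197.00 + 1 × 591.00/3 ≈ 1394; y = 0.00 + 1 × 788.00/3 ≈ 263.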